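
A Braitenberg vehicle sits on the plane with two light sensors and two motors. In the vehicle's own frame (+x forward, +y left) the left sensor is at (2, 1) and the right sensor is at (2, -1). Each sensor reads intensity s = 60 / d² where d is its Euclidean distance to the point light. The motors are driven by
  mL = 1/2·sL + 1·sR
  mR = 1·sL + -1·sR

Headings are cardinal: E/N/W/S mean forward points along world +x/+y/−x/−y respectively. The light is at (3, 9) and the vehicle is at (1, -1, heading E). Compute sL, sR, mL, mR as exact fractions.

20/27 60/121 2830/3267 800/3267

left sensor world pos  = (3, 0); dL² = 81
right sensor world pos = (3, -2); dR² = 121
sL = 60/81 = 20/27
sR = 60/121 = 60/121
mL = 1/2·sL + 1·sR = 2830/3267
mR = 1·sL + -1·sR = 800/3267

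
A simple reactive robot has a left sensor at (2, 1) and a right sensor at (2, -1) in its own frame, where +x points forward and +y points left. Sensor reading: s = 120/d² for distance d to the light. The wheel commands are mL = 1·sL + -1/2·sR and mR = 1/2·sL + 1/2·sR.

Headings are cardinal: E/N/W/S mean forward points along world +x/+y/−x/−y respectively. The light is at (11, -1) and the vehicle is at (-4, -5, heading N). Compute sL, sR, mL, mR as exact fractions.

6/13 3/5 21/130 69/130

left sensor world pos  = (-5, -3); dL² = 260
right sensor world pos = (-3, -3); dR² = 200
sL = 120/260 = 6/13
sR = 120/200 = 3/5
mL = 1·sL + -1/2·sR = 21/130
mR = 1/2·sL + 1/2·sR = 69/130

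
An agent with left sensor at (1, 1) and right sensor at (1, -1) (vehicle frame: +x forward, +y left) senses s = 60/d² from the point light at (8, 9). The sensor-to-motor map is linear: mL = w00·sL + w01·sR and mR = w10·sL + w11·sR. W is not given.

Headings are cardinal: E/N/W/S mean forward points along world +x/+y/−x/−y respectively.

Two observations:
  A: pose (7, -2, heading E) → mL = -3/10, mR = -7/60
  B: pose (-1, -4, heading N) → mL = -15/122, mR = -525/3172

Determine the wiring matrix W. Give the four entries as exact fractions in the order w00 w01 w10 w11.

-1/2 0 1/2 -1

obs A: pose=(7,-2,E) → sL=3/5, sR=5/12, mL=-3/10, mR=-7/60
obs B: pose=(-1,-4,N) → sL=15/61, sR=15/52, mL=-15/122, mR=-525/3172
sensor matrix S = [[3/5, 5/12], [15/61, 15/52]]; det S = 56/793
solve [mL_A; mL_B] = S·[w00; w01] and [mR_A; mR_B] = S·[w10; w11]:
  w00 = -1/2, w01 = 0, w10 = 1/2, w11 = -1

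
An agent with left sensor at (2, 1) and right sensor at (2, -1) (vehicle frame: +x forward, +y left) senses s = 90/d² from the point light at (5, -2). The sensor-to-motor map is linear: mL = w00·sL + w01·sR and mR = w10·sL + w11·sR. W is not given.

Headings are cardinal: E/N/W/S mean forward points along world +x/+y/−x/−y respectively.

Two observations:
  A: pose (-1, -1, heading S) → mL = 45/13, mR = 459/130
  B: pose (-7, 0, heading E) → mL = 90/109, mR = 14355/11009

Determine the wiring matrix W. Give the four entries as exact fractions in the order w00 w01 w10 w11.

obs A: pose=(-1,-1,S) → sL=45/13, sR=9/5, mL=45/13, mR=459/130
obs B: pose=(-7,0,E) → sL=90/109, sR=90/101, mL=90/109, mR=14355/11009
sensor matrix S = [[45/13, 9/5], [90/109, 90/101]]; det S = 228744/143117
solve [mL_A; mL_B] = S·[w00; w01] and [mR_A; mR_B] = S·[w10; w11]:
  w00 = 1, w01 = 0, w10 = 1/2, w11 = 1

1 0 1/2 1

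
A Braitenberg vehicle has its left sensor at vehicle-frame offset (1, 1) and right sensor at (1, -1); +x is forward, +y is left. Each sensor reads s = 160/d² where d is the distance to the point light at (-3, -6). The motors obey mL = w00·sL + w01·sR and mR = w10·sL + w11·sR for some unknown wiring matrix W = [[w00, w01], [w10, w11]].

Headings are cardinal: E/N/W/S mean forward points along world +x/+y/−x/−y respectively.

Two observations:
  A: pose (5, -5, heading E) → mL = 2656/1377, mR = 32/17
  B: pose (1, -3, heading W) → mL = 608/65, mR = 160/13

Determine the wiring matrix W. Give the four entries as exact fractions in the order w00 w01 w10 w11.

1/2 1/2 1 0

obs A: pose=(5,-5,E) → sL=32/17, sR=160/81, mL=2656/1377, mR=32/17
obs B: pose=(1,-3,W) → sL=160/13, sR=32/5, mL=608/65, mR=160/13
sensor matrix S = [[32/17, 160/81], [160/13, 32/5]]; det S = -1097728/89505
solve [mL_A; mL_B] = S·[w00; w01] and [mR_A; mR_B] = S·[w10; w11]:
  w00 = 1/2, w01 = 1/2, w10 = 1, w11 = 0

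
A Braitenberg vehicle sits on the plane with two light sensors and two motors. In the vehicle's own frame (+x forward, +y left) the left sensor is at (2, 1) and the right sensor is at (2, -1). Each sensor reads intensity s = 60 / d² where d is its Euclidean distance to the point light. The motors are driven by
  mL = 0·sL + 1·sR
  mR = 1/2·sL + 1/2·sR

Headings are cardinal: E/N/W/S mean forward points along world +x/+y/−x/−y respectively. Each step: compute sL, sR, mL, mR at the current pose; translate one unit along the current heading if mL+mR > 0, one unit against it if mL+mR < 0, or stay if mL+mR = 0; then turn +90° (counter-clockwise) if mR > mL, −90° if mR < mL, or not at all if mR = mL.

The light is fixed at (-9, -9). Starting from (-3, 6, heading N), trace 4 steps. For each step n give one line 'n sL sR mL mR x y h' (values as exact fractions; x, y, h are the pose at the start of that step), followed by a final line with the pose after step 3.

0 30/157 30/169 30/169 4890/26533 -3 6 N
1 60/241 12/61 12/61 3276/14701 -3 7 W
2 15/58 15/53 15/53 1665/6148 -4 7 S
3 12/41 12/53 12/53 564/2173 -4 6 W
final -5 6 S

n=0: pose=(-3,6,N); sL=30/157, sR=30/169; mL=30/169, mR=4890/26533; mL+mR=9600/26533 → advance +1; mR−mL=180/26533 → turn +1·90°
n=1: pose=(-3,7,W); sL=60/241, sR=12/61; mL=12/61, mR=3276/14701; mL+mR=6168/14701 → advance +1; mR−mL=384/14701 → turn +1·90°
n=2: pose=(-4,7,S); sL=15/58, sR=15/53; mL=15/53, mR=1665/6148; mL+mR=3405/6148 → advance +1; mR−mL=-75/6148 → turn -1·90°
n=3: pose=(-4,6,W); sL=12/41, sR=12/53; mL=12/53, mR=564/2173; mL+mR=1056/2173 → advance +1; mR−mL=72/2173 → turn +1·90°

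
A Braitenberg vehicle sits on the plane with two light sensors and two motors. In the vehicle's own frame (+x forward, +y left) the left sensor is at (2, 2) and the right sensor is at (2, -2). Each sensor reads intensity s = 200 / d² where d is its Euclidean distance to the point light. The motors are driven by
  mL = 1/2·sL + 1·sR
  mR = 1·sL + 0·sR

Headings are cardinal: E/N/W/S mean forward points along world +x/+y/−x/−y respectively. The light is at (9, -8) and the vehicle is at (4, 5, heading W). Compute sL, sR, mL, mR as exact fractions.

left sensor world pos  = (2, 3); dL² = 170
right sensor world pos = (2, 7); dR² = 274
sL = 200/170 = 20/17
sR = 200/274 = 100/137
mL = 1/2·sL + 1·sR = 3070/2329
mR = 1·sL + 0·sR = 20/17

20/17 100/137 3070/2329 20/17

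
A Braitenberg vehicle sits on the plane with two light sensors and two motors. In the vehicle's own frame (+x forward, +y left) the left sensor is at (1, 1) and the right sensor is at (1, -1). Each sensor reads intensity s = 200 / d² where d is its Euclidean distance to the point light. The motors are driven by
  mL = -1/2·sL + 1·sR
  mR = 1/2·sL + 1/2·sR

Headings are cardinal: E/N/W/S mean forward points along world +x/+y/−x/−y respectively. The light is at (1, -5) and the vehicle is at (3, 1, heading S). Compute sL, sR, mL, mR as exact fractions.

100/17 100/13 1050/221 1500/221

left sensor world pos  = (4, 0); dL² = 34
right sensor world pos = (2, 0); dR² = 26
sL = 200/34 = 100/17
sR = 200/26 = 100/13
mL = -1/2·sL + 1·sR = 1050/221
mR = 1/2·sL + 1/2·sR = 1500/221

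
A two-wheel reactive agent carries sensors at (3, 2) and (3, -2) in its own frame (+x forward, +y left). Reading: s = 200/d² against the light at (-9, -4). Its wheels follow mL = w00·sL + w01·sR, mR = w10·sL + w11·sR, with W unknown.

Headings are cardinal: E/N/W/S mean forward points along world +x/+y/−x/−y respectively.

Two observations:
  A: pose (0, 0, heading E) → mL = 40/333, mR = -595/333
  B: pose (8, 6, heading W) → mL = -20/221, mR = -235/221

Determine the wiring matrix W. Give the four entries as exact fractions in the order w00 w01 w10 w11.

obs A: pose=(0,0,E) → sL=10/9, sR=50/37, mL=40/333, mR=-595/333
obs B: pose=(8,6,W) → sL=10/13, sR=10/17, mL=-20/221, mR=-235/221
sensor matrix S = [[10/9, 50/37], [10/13, 10/17]]; det S = -28400/73593
solve [mL_A; mL_B] = S·[w00; w01] and [mR_A; mR_B] = S·[w10; w11]:
  w00 = -1/2, w01 = 1/2, w10 = -1, w11 = -1/2

-1/2 1/2 -1 -1/2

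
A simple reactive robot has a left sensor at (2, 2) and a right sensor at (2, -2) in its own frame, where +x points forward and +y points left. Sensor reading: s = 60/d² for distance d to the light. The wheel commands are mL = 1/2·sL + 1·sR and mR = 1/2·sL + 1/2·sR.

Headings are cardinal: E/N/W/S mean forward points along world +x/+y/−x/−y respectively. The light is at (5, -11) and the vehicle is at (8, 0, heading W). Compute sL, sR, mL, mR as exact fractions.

left sensor world pos  = (6, -2); dL² = 82
right sensor world pos = (6, 2); dR² = 170
sL = 60/82 = 30/41
sR = 60/170 = 6/17
mL = 1/2·sL + 1·sR = 501/697
mR = 1/2·sL + 1/2·sR = 378/697

30/41 6/17 501/697 378/697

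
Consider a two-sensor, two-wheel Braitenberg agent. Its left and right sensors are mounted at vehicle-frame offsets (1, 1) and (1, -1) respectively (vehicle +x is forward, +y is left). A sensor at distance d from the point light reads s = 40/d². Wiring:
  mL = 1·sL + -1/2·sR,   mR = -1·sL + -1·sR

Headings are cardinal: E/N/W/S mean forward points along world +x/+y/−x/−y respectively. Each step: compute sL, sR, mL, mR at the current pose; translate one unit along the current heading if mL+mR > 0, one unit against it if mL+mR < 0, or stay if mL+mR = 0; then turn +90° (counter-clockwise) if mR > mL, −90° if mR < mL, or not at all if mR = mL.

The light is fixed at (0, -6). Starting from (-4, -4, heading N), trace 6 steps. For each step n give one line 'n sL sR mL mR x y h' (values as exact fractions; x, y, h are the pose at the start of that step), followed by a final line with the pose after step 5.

n=0: pose=(-4,-4,N); sL=20/17, sR=20/9; mL=10/153, mR=-520/153; mL+mR=-10/3 → advance -1; mR−mL=-530/153 → turn -1·90°
n=1: pose=(-4,-5,E); sL=40/13, sR=40/9; mL=100/117, mR=-880/117; mL+mR=-20/3 → advance -1; mR−mL=-980/117 → turn -1·90°
n=2: pose=(-5,-5,S); sL=5/2, sR=10/9; mL=35/18, mR=-65/18; mL+mR=-5/3 → advance -1; mR−mL=-50/9 → turn -1·90°
n=3: pose=(-5,-4,W); sL=40/37, sR=8/9; mL=212/333, mR=-656/333; mL+mR=-4/3 → advance -1; mR−mL=-868/333 → turn -1·90°
n=4: pose=(-4,-4,N); sL=20/17, sR=20/9; mL=10/153, mR=-520/153; mL+mR=-10/3 → advance -1; mR−mL=-530/153 → turn -1·90°
n=5: pose=(-4,-5,E); sL=40/13, sR=40/9; mL=100/117, mR=-880/117; mL+mR=-20/3 → advance -1; mR−mL=-980/117 → turn -1·90°

0 20/17 20/9 10/153 -520/153 -4 -4 N
1 40/13 40/9 100/117 -880/117 -4 -5 E
2 5/2 10/9 35/18 -65/18 -5 -5 S
3 40/37 8/9 212/333 -656/333 -5 -4 W
4 20/17 20/9 10/153 -520/153 -4 -4 N
5 40/13 40/9 100/117 -880/117 -4 -5 E
final -5 -5 S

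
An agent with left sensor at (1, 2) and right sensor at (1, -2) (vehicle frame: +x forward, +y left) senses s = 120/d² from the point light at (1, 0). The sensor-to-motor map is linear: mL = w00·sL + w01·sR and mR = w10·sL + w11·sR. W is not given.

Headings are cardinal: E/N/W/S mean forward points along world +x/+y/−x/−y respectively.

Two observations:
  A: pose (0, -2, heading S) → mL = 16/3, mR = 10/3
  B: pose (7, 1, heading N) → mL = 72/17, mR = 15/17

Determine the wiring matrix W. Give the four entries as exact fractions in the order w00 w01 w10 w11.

obs A: pose=(0,-2,S) → sL=12, sR=20/3, mL=16/3, mR=10/3
obs B: pose=(7,1,N) → sL=6, sR=30/17, mL=72/17, mR=15/17
sensor matrix S = [[12, 20/3], [6, 30/17]]; det S = -320/17
solve [mL_A; mL_B] = S·[w00; w01] and [mR_A; mR_B] = S·[w10; w11]:
  w00 = 1, w01 = -1, w10 = 0, w11 = 1/2

1 -1 0 1/2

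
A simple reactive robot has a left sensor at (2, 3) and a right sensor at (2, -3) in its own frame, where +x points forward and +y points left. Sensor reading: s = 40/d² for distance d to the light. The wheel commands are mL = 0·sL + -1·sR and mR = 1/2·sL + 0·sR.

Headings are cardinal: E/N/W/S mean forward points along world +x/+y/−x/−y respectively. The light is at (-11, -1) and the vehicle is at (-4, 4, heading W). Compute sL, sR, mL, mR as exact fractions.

left sensor world pos  = (-6, 1); dL² = 29
right sensor world pos = (-6, 7); dR² = 89
sL = 40/29 = 40/29
sR = 40/89 = 40/89
mL = 0·sL + -1·sR = -40/89
mR = 1/2·sL + 0·sR = 20/29

40/29 40/89 -40/89 20/29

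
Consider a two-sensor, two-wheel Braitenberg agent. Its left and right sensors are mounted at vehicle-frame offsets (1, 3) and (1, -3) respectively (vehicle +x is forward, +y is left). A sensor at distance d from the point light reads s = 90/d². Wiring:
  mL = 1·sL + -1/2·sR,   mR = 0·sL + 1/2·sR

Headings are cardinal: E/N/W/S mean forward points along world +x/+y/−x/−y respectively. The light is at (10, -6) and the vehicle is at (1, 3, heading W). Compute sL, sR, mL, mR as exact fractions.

45/68 45/122 495/1037 45/244

left sensor world pos  = (0, 0); dL² = 136
right sensor world pos = (0, 6); dR² = 244
sL = 90/136 = 45/68
sR = 90/244 = 45/122
mL = 1·sL + -1/2·sR = 495/1037
mR = 0·sL + 1/2·sR = 45/244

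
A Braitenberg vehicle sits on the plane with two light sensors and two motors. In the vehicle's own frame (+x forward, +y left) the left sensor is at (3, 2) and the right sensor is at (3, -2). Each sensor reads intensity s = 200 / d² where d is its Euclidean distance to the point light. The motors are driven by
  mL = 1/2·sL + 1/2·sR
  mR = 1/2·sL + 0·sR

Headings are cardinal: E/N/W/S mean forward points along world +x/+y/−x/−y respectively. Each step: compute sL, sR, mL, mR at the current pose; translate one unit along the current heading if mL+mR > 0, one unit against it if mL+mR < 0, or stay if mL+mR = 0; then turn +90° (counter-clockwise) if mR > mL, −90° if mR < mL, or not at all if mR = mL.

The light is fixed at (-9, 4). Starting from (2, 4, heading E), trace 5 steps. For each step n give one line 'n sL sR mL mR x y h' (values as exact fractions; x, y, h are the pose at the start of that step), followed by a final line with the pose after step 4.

0 1 1 1 1/2 2 4 E
1 40/41 200/109 6280/4469 20/41 3 4 S
2 20/9 100/41 860/369 10/9 3 3 W
3 40/17 200/173 5160/2941 20/17 2 3 N
4 1 1 1 1/2 2 4 E
final 3 4 S

n=0: pose=(2,4,E); sL=1, sR=1; mL=1, mR=1/2; mL+mR=3/2 → advance +1; mR−mL=-1/2 → turn -1·90°
n=1: pose=(3,4,S); sL=40/41, sR=200/109; mL=6280/4469, mR=20/41; mL+mR=8460/4469 → advance +1; mR−mL=-100/109 → turn -1·90°
n=2: pose=(3,3,W); sL=20/9, sR=100/41; mL=860/369, mR=10/9; mL+mR=1270/369 → advance +1; mR−mL=-50/41 → turn -1·90°
n=3: pose=(2,3,N); sL=40/17, sR=200/173; mL=5160/2941, mR=20/17; mL+mR=8620/2941 → advance +1; mR−mL=-100/173 → turn -1·90°
n=4: pose=(2,4,E); sL=1, sR=1; mL=1, mR=1/2; mL+mR=3/2 → advance +1; mR−mL=-1/2 → turn -1·90°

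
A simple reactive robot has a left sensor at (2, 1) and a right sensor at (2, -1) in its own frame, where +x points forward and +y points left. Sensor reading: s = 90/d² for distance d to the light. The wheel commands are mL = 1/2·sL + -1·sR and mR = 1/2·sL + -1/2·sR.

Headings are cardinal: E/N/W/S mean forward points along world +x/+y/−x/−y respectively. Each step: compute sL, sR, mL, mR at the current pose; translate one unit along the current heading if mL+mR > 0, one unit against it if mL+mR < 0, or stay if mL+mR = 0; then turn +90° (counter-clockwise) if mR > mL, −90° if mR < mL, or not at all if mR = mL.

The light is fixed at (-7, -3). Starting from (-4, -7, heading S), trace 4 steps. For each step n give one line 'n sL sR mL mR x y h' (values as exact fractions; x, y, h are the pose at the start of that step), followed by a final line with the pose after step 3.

0 45/26 9/4 -18/13 -27/104 -4 -7 S
1 90/29 90/41 -765/1189 540/1189 -4 -6 E
2 45 9 27/2 18 -5 -6 N
3 10 90 -85 -40 -5 -5 W
final -4 -5 S

n=0: pose=(-4,-7,S); sL=45/26, sR=9/4; mL=-18/13, mR=-27/104; mL+mR=-171/104 → advance -1; mR−mL=9/8 → turn +1·90°
n=1: pose=(-4,-6,E); sL=90/29, sR=90/41; mL=-765/1189, mR=540/1189; mL+mR=-225/1189 → advance -1; mR−mL=45/41 → turn +1·90°
n=2: pose=(-5,-6,N); sL=45, sR=9; mL=27/2, mR=18; mL+mR=63/2 → advance +1; mR−mL=9/2 → turn +1·90°
n=3: pose=(-5,-5,W); sL=10, sR=90; mL=-85, mR=-40; mL+mR=-125 → advance -1; mR−mL=45 → turn +1·90°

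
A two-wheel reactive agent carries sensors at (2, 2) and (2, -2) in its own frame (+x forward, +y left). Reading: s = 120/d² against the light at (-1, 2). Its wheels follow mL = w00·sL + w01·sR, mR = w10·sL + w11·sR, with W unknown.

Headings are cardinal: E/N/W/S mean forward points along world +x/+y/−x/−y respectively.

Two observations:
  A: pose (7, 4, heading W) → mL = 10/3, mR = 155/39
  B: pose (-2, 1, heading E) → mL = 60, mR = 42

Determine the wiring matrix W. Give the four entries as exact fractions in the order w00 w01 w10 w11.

obs A: pose=(7,4,W) → sL=10/3, sR=30/13, mL=10/3, mR=155/39
obs B: pose=(-2,1,E) → sL=60, sR=12, mL=60, mR=42
sensor matrix S = [[10/3, 30/13], [60, 12]]; det S = -1280/13
solve [mL_A; mL_B] = S·[w00; w01] and [mR_A; mR_B] = S·[w10; w11]:
  w00 = 1, w01 = 0, w10 = 1/2, w11 = 1

1 0 1/2 1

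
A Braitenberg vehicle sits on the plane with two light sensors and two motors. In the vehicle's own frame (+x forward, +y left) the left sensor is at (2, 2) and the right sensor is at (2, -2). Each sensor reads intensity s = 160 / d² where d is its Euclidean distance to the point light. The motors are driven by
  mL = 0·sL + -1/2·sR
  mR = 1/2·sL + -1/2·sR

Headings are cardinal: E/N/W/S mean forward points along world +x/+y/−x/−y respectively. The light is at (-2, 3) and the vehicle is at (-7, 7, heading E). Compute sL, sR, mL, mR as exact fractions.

left sensor world pos  = (-5, 9); dL² = 45
right sensor world pos = (-5, 5); dR² = 13
sL = 160/45 = 32/9
sR = 160/13 = 160/13
mL = 0·sL + -1/2·sR = -80/13
mR = 1/2·sL + -1/2·sR = -512/117

32/9 160/13 -80/13 -512/117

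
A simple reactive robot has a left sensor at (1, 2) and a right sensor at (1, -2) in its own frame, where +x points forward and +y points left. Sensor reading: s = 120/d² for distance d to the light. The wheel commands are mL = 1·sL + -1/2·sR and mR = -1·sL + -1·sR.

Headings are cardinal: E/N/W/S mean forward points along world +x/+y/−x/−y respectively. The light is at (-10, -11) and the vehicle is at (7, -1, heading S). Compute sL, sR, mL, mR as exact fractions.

60/221 20/51 50/663 -440/663

left sensor world pos  = (9, -2); dL² = 442
right sensor world pos = (5, -2); dR² = 306
sL = 120/442 = 60/221
sR = 120/306 = 20/51
mL = 1·sL + -1/2·sR = 50/663
mR = -1·sL + -1·sR = -440/663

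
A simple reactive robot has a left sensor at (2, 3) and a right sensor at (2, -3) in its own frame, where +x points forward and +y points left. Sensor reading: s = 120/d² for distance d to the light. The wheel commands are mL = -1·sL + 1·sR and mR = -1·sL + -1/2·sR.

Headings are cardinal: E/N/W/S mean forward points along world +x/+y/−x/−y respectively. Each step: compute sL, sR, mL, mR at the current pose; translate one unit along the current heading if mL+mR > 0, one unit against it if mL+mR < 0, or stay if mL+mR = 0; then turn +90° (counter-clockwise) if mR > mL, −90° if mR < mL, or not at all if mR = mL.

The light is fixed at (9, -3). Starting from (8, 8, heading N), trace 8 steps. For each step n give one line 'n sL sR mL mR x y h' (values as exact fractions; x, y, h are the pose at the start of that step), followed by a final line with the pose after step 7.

n=0: pose=(8,8,N); sL=24/37, sR=120/173; mL=288/6401, mR=-6372/6401; mL+mR=-6084/6401 → advance -1; mR−mL=-180/173 → turn -1·90°
n=1: pose=(8,7,E); sL=12/17, sR=12/5; mL=144/85, mR=-162/85; mL+mR=-18/85 → advance -1; mR−mL=-18/5 → turn -1·90°
n=2: pose=(7,7,S); sL=24/13, sR=120/89; mL=-576/1157, mR=-2916/1157; mL+mR=-3492/1157 → advance -1; mR−mL=-180/89 → turn -1·90°
n=3: pose=(7,8,W); sL=3/2, sR=30/53; mL=-99/106, mR=-189/106; mL+mR=-144/53 → advance -1; mR−mL=-45/53 → turn -1·90°
n=4: pose=(8,8,N); sL=24/37, sR=120/173; mL=288/6401, mR=-6372/6401; mL+mR=-6084/6401 → advance -1; mR−mL=-180/173 → turn -1·90°
n=5: pose=(8,7,E); sL=12/17, sR=12/5; mL=144/85, mR=-162/85; mL+mR=-18/85 → advance -1; mR−mL=-18/5 → turn -1·90°
n=6: pose=(7,7,S); sL=24/13, sR=120/89; mL=-576/1157, mR=-2916/1157; mL+mR=-3492/1157 → advance -1; mR−mL=-180/89 → turn -1·90°
n=7: pose=(7,8,W); sL=3/2, sR=30/53; mL=-99/106, mR=-189/106; mL+mR=-144/53 → advance -1; mR−mL=-45/53 → turn -1·90°

0 24/37 120/173 288/6401 -6372/6401 8 8 N
1 12/17 12/5 144/85 -162/85 8 7 E
2 24/13 120/89 -576/1157 -2916/1157 7 7 S
3 3/2 30/53 -99/106 -189/106 7 8 W
4 24/37 120/173 288/6401 -6372/6401 8 8 N
5 12/17 12/5 144/85 -162/85 8 7 E
6 24/13 120/89 -576/1157 -2916/1157 7 7 S
7 3/2 30/53 -99/106 -189/106 7 8 W
final 8 8 N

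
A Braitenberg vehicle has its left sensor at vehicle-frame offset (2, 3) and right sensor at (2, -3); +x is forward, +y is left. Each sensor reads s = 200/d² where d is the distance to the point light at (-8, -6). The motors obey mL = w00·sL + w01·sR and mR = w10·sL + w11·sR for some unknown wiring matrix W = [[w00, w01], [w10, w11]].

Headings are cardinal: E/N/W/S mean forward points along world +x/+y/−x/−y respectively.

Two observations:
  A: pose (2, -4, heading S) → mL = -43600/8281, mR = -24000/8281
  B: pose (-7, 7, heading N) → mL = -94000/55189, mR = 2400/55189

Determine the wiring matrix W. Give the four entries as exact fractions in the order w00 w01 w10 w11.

-1 -1 1 -1

obs A: pose=(2,-4,S) → sL=200/169, sR=200/49, mL=-43600/8281, mR=-24000/8281
obs B: pose=(-7,7,N) → sL=200/229, sR=200/241, mL=-94000/55189, mR=2400/55189
sensor matrix S = [[200/169, 200/49], [200/229, 200/241]]; det S = -1180320000/457020109
solve [mL_A; mL_B] = S·[w00; w01] and [mR_A; mR_B] = S·[w10; w11]:
  w00 = -1, w01 = -1, w10 = 1, w11 = -1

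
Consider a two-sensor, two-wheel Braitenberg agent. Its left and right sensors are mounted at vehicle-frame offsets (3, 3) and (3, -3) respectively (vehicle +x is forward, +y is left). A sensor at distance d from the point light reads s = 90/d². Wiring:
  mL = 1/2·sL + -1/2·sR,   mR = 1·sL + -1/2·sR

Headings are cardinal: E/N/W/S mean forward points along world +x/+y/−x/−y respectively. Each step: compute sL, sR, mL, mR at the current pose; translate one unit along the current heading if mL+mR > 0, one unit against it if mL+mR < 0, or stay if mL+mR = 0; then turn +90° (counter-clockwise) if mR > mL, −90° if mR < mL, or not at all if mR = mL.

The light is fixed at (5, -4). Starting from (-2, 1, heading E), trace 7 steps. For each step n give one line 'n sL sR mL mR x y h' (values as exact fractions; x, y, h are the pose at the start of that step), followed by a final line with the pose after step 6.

0 9/8 9/2 -27/16 -9/8 -2 1 E
1 18/37 90/89 -864/3293 -63/3293 -3 1 N
2 45/61 9/17 108/1037 981/2074 -3 0 W
3 90/37 18/29 972/1073 2277/1073 -4 0 S
4 5/4 5/2 -5/8 0 -4 -1 E
5 18/41 18/17 -216/697 -63/697 -5 -1 N
6 9/17 45/97 54/1649 981/3298 -5 -2 W
final -6 -2 S

n=0: pose=(-2,1,E); sL=9/8, sR=9/2; mL=-27/16, mR=-9/8; mL+mR=-45/16 → advance -1; mR−mL=9/16 → turn +1·90°
n=1: pose=(-3,1,N); sL=18/37, sR=90/89; mL=-864/3293, mR=-63/3293; mL+mR=-927/3293 → advance -1; mR−mL=9/37 → turn +1·90°
n=2: pose=(-3,0,W); sL=45/61, sR=9/17; mL=108/1037, mR=981/2074; mL+mR=1197/2074 → advance +1; mR−mL=45/122 → turn +1·90°
n=3: pose=(-4,0,S); sL=90/37, sR=18/29; mL=972/1073, mR=2277/1073; mL+mR=3249/1073 → advance +1; mR−mL=45/37 → turn +1·90°
n=4: pose=(-4,-1,E); sL=5/4, sR=5/2; mL=-5/8, mR=0; mL+mR=-5/8 → advance -1; mR−mL=5/8 → turn +1·90°
n=5: pose=(-5,-1,N); sL=18/41, sR=18/17; mL=-216/697, mR=-63/697; mL+mR=-279/697 → advance -1; mR−mL=9/41 → turn +1·90°
n=6: pose=(-5,-2,W); sL=9/17, sR=45/97; mL=54/1649, mR=981/3298; mL+mR=1089/3298 → advance +1; mR−mL=9/34 → turn +1·90°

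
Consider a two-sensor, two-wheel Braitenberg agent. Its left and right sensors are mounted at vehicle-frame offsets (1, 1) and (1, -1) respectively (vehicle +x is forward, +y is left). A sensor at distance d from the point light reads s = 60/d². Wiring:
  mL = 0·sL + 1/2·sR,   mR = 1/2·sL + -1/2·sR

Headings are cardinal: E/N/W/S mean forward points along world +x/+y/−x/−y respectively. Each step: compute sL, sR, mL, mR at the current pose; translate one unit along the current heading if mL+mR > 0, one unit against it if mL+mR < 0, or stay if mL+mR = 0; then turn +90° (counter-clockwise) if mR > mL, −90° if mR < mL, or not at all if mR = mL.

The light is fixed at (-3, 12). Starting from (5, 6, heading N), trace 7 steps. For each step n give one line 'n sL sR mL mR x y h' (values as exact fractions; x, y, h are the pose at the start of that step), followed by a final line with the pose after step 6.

0 30/37 30/53 15/53 240/1961 5 6 N
1 60/97 20/39 10/39 200/3783 5 7 E
2 15/34 3/5 3/10 -27/340 6 7 S
3 60/113 60/89 30/89 -720/10057 6 6 W
4 30/37 30/53 15/53 240/1961 5 6 N
5 60/97 20/39 10/39 200/3783 5 7 E
6 15/34 3/5 3/10 -27/340 6 7 S
final 6 6 W

n=0: pose=(5,6,N); sL=30/37, sR=30/53; mL=15/53, mR=240/1961; mL+mR=15/37 → advance +1; mR−mL=-315/1961 → turn -1·90°
n=1: pose=(5,7,E); sL=60/97, sR=20/39; mL=10/39, mR=200/3783; mL+mR=30/97 → advance +1; mR−mL=-770/3783 → turn -1·90°
n=2: pose=(6,7,S); sL=15/34, sR=3/5; mL=3/10, mR=-27/340; mL+mR=15/68 → advance +1; mR−mL=-129/340 → turn -1·90°
n=3: pose=(6,6,W); sL=60/113, sR=60/89; mL=30/89, mR=-720/10057; mL+mR=30/113 → advance +1; mR−mL=-4110/10057 → turn -1·90°
n=4: pose=(5,6,N); sL=30/37, sR=30/53; mL=15/53, mR=240/1961; mL+mR=15/37 → advance +1; mR−mL=-315/1961 → turn -1·90°
n=5: pose=(5,7,E); sL=60/97, sR=20/39; mL=10/39, mR=200/3783; mL+mR=30/97 → advance +1; mR−mL=-770/3783 → turn -1·90°
n=6: pose=(6,7,S); sL=15/34, sR=3/5; mL=3/10, mR=-27/340; mL+mR=15/68 → advance +1; mR−mL=-129/340 → turn -1·90°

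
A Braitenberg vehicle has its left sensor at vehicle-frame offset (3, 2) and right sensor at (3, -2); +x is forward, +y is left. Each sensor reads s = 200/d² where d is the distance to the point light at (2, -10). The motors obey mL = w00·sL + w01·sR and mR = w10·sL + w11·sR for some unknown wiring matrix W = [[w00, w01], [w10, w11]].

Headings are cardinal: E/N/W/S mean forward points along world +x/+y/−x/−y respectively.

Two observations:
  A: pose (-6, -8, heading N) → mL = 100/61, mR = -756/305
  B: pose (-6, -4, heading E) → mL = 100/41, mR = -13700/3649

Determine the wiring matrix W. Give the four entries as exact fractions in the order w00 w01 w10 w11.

0 1/2 1/2 -1

obs A: pose=(-6,-8,N) → sL=8/5, sR=200/61, mL=100/61, mR=-756/305
obs B: pose=(-6,-4,E) → sL=200/89, sR=200/41, mL=100/41, mR=-13700/3649
sensor matrix S = [[8/5, 200/61], [200/89, 200/41]]; det S = 97280/222589
solve [mL_A; mL_B] = S·[w00; w01] and [mR_A; mR_B] = S·[w10; w11]:
  w00 = 0, w01 = 1/2, w10 = 1/2, w11 = -1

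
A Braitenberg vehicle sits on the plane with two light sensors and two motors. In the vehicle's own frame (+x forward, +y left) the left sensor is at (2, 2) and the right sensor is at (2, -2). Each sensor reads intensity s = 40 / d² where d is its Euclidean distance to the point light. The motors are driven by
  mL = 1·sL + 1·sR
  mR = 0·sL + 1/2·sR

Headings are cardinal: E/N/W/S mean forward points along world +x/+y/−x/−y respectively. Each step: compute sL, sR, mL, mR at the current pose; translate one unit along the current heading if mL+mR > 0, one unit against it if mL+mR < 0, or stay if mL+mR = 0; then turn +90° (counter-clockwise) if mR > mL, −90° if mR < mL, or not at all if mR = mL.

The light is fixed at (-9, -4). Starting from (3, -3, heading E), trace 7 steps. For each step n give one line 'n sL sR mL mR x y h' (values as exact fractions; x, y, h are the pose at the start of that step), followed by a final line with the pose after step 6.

0 8/41 40/197 3216/8077 20/197 3 -3 E
1 20/113 20/61 3480/6893 10/61 4 -3 S
2 8/25 8/25 16/25 4/25 4 -4 W
3 5/13 1/5 38/65 1/10 3 -4 N
4 8/41 40/197 3216/8077 20/197 3 -3 E
5 20/113 20/61 3480/6893 10/61 4 -3 S
6 8/25 8/25 16/25 4/25 4 -4 W
final 3 -4 N

n=0: pose=(3,-3,E); sL=8/41, sR=40/197; mL=3216/8077, mR=20/197; mL+mR=4036/8077 → advance +1; mR−mL=-2396/8077 → turn -1·90°
n=1: pose=(4,-3,S); sL=20/113, sR=20/61; mL=3480/6893, mR=10/61; mL+mR=4610/6893 → advance +1; mR−mL=-2350/6893 → turn -1·90°
n=2: pose=(4,-4,W); sL=8/25, sR=8/25; mL=16/25, mR=4/25; mL+mR=4/5 → advance +1; mR−mL=-12/25 → turn -1·90°
n=3: pose=(3,-4,N); sL=5/13, sR=1/5; mL=38/65, mR=1/10; mL+mR=89/130 → advance +1; mR−mL=-63/130 → turn -1·90°
n=4: pose=(3,-3,E); sL=8/41, sR=40/197; mL=3216/8077, mR=20/197; mL+mR=4036/8077 → advance +1; mR−mL=-2396/8077 → turn -1·90°
n=5: pose=(4,-3,S); sL=20/113, sR=20/61; mL=3480/6893, mR=10/61; mL+mR=4610/6893 → advance +1; mR−mL=-2350/6893 → turn -1·90°
n=6: pose=(4,-4,W); sL=8/25, sR=8/25; mL=16/25, mR=4/25; mL+mR=4/5 → advance +1; mR−mL=-12/25 → turn -1·90°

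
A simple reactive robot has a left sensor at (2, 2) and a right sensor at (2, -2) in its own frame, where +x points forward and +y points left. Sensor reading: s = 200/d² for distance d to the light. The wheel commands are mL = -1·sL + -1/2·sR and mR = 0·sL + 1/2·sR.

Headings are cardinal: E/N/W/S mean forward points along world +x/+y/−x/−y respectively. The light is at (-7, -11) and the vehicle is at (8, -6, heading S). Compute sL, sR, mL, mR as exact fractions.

left sensor world pos  = (10, -8); dL² = 298
right sensor world pos = (6, -8); dR² = 178
sL = 200/298 = 100/149
sR = 200/178 = 100/89
mL = -1·sL + -1/2·sR = -16350/13261
mR = 0·sL + 1/2·sR = 50/89

100/149 100/89 -16350/13261 50/89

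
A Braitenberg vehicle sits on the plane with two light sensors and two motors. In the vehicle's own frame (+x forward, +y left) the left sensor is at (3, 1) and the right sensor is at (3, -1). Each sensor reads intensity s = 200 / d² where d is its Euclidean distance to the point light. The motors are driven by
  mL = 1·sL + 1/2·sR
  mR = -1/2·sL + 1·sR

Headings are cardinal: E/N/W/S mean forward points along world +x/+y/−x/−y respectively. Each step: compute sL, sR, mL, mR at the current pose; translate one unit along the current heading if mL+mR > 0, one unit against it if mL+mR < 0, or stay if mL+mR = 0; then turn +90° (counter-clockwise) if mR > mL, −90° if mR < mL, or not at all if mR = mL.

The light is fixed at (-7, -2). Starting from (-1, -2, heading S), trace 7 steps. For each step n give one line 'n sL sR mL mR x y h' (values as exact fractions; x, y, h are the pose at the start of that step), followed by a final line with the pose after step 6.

n=0: pose=(-1,-2,S); sL=100/29, sR=100/17; mL=3150/493, mR=2050/493; mL+mR=5200/493 → advance +1; mR−mL=-1100/493 → turn -1·90°
n=1: pose=(-1,-3,W); sL=200/13, sR=200/9; mL=3100/117, mR=1700/117; mL+mR=1600/39 → advance +1; mR−mL=-1400/117 → turn -1·90°
n=2: pose=(-2,-3,N); sL=10, sR=5; mL=25/2, mR=0; mL+mR=25/2 → advance +1; mR−mL=-25/2 → turn -1·90°
n=3: pose=(-2,-2,E); sL=40/13, sR=40/13; mL=60/13, mR=20/13; mL+mR=80/13 → advance +1; mR−mL=-40/13 → turn -1·90°
n=4: pose=(-1,-2,S); sL=100/29, sR=100/17; mL=3150/493, mR=2050/493; mL+mR=5200/493 → advance +1; mR−mL=-1100/493 → turn -1·90°
n=5: pose=(-1,-3,W); sL=200/13, sR=200/9; mL=3100/117, mR=1700/117; mL+mR=1600/39 → advance +1; mR−mL=-1400/117 → turn -1·90°
n=6: pose=(-2,-3,N); sL=10, sR=5; mL=25/2, mR=0; mL+mR=25/2 → advance +1; mR−mL=-25/2 → turn -1·90°

0 100/29 100/17 3150/493 2050/493 -1 -2 S
1 200/13 200/9 3100/117 1700/117 -1 -3 W
2 10 5 25/2 0 -2 -3 N
3 40/13 40/13 60/13 20/13 -2 -2 E
4 100/29 100/17 3150/493 2050/493 -1 -2 S
5 200/13 200/9 3100/117 1700/117 -1 -3 W
6 10 5 25/2 0 -2 -3 N
final -2 -2 E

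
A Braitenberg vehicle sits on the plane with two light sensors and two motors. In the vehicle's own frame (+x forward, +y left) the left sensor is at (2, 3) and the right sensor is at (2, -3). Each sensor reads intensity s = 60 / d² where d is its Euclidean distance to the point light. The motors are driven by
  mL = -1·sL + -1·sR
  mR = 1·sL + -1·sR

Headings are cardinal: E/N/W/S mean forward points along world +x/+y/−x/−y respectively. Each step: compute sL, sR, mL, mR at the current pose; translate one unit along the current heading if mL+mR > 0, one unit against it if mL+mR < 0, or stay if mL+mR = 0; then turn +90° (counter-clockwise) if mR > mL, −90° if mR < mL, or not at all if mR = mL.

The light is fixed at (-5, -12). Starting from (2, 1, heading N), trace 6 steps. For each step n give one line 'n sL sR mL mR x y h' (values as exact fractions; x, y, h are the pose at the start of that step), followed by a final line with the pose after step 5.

n=0: pose=(2,1,N); sL=60/241, sR=12/65; mL=-6792/15665, mR=1008/15665; mL+mR=-24/65 → advance -1; mR−mL=120/241 → turn +1·90°
n=1: pose=(2,0,W); sL=30/53, sR=6/25; mL=-1068/1325, mR=432/1325; mL+mR=-12/25 → advance -1; mR−mL=60/53 → turn +1·90°
n=2: pose=(3,0,S); sL=60/221, sR=12/25; mL=-4152/5525, mR=-1152/5525; mL+mR=-24/25 → advance -1; mR−mL=120/221 → turn +1·90°
n=3: pose=(3,1,E); sL=15/89, sR=3/10; mL=-417/890, mR=-117/890; mL+mR=-3/5 → advance -1; mR−mL=30/89 → turn +1·90°
n=4: pose=(2,1,N); sL=60/241, sR=12/65; mL=-6792/15665, mR=1008/15665; mL+mR=-24/65 → advance -1; mR−mL=120/241 → turn +1·90°
n=5: pose=(2,0,W); sL=30/53, sR=6/25; mL=-1068/1325, mR=432/1325; mL+mR=-12/25 → advance -1; mR−mL=60/53 → turn +1·90°

0 60/241 12/65 -6792/15665 1008/15665 2 1 N
1 30/53 6/25 -1068/1325 432/1325 2 0 W
2 60/221 12/25 -4152/5525 -1152/5525 3 0 S
3 15/89 3/10 -417/890 -117/890 3 1 E
4 60/241 12/65 -6792/15665 1008/15665 2 1 N
5 30/53 6/25 -1068/1325 432/1325 2 0 W
final 3 0 S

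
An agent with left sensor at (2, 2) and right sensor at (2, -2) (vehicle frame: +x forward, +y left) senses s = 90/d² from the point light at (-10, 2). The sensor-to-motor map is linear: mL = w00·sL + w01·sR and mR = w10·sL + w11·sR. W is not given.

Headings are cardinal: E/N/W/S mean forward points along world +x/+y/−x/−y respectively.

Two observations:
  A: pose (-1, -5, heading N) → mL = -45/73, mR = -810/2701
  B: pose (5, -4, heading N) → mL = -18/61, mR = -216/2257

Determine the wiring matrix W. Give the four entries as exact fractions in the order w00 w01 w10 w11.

obs A: pose=(-1,-5,N) → sL=45/37, sR=45/73, mL=-45/73, mR=-810/2701
obs B: pose=(5,-4,N) → sL=18/37, sR=18/61, mL=-18/61, mR=-216/2257
sensor matrix S = [[45/37, 45/73], [18/37, 18/61]]; det S = 9720/164761
solve [mL_A; mL_B] = S·[w00; w01] and [mR_A; mR_B] = S·[w10; w11]:
  w00 = 0, w01 = -1, w10 = -1/2, w11 = 1/2

0 -1 -1/2 1/2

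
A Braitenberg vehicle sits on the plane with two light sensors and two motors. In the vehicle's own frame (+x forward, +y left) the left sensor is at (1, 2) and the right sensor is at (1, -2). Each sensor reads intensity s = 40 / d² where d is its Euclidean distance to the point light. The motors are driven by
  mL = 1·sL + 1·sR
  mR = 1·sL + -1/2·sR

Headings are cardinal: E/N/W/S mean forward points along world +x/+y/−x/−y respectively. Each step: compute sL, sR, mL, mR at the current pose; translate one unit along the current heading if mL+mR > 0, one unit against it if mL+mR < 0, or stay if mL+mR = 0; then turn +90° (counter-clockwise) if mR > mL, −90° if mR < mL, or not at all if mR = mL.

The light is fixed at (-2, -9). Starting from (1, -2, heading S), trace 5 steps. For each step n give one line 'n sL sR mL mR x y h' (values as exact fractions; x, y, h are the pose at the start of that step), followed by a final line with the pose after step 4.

n=0: pose=(1,-2,S); sL=40/61, sR=40/37; mL=3920/2257, mR=260/2257; mL+mR=4180/2257 → advance +1; mR−mL=-60/37 → turn -1·90°
n=1: pose=(1,-3,W); sL=2, sR=10/17; mL=44/17, mR=29/17; mL+mR=73/17 → advance +1; mR−mL=-15/17 → turn -1·90°
n=2: pose=(0,-3,N); sL=40/49, sR=8/13; mL=912/637, mR=324/637; mL+mR=1236/637 → advance +1; mR−mL=-12/13 → turn -1·90°
n=3: pose=(0,-2,E); sL=4/9, sR=20/17; mL=248/153, mR=-22/153; mL+mR=226/153 → advance +1; mR−mL=-30/17 → turn -1·90°
n=4: pose=(1,-2,S); sL=40/61, sR=40/37; mL=3920/2257, mR=260/2257; mL+mR=4180/2257 → advance +1; mR−mL=-60/37 → turn -1·90°

0 40/61 40/37 3920/2257 260/2257 1 -2 S
1 2 10/17 44/17 29/17 1 -3 W
2 40/49 8/13 912/637 324/637 0 -3 N
3 4/9 20/17 248/153 -22/153 0 -2 E
4 40/61 40/37 3920/2257 260/2257 1 -2 S
final 1 -3 W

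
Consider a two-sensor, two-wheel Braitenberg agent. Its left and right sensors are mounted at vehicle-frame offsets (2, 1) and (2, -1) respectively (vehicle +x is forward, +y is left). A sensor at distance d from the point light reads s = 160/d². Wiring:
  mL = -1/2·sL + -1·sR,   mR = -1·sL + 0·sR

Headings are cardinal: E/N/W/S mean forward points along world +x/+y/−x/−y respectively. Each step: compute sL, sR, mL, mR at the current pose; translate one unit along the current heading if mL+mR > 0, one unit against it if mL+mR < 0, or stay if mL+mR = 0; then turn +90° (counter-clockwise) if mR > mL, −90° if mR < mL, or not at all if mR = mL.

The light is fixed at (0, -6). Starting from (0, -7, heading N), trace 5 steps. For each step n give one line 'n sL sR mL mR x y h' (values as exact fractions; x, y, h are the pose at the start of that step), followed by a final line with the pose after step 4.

n=0: pose=(0,-7,N); sL=80, sR=80; mL=-120, mR=-80; mL+mR=-200 → advance -1; mR−mL=40 → turn +1·90°
n=1: pose=(0,-8,W); sL=160/13, sR=32; mL=-496/13, mR=-160/13; mL+mR=-656/13 → advance -1; mR−mL=336/13 → turn +1·90°
n=2: pose=(1,-8,S); sL=8, sR=10; mL=-14, mR=-8; mL+mR=-22 → advance -1; mR−mL=6 → turn +1·90°
n=3: pose=(1,-7,E); sL=160/9, sR=160/13; mL=-2480/117, mR=-160/9; mL+mR=-1520/39 → advance -1; mR−mL=400/117 → turn +1·90°
n=4: pose=(0,-7,N); sL=80, sR=80; mL=-120, mR=-80; mL+mR=-200 → advance -1; mR−mL=40 → turn +1·90°

0 80 80 -120 -80 0 -7 N
1 160/13 32 -496/13 -160/13 0 -8 W
2 8 10 -14 -8 1 -8 S
3 160/9 160/13 -2480/117 -160/9 1 -7 E
4 80 80 -120 -80 0 -7 N
final 0 -8 W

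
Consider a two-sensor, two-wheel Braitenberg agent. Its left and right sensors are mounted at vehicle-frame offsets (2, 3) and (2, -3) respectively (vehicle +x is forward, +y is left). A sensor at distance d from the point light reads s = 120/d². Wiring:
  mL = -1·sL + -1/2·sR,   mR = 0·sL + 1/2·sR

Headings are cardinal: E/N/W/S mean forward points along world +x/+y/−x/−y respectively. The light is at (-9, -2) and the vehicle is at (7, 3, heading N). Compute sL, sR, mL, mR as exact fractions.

60/109 12/41 -3114/4469 6/41

left sensor world pos  = (4, 5); dL² = 218
right sensor world pos = (10, 5); dR² = 410
sL = 120/218 = 60/109
sR = 120/410 = 12/41
mL = -1·sL + -1/2·sR = -3114/4469
mR = 0·sL + 1/2·sR = 6/41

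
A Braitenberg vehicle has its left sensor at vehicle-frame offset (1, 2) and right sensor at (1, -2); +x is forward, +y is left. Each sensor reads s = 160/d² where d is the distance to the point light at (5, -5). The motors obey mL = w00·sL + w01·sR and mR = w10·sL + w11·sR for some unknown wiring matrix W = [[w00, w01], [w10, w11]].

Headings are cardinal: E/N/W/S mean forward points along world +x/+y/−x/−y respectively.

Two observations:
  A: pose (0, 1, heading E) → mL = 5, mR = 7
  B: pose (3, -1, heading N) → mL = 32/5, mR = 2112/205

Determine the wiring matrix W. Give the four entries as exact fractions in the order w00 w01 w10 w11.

obs A: pose=(0,1,E) → sL=2, sR=5, mL=5, mR=7
obs B: pose=(3,-1,N) → sL=160/41, sR=32/5, mL=32/5, mR=2112/205
sensor matrix S = [[2, 5], [160/41, 32/5]]; det S = -1376/205
solve [mL_A; mL_B] = S·[w00; w01] and [mR_A; mR_B] = S·[w10; w11]:
  w00 = 0, w01 = 1, w10 = 1, w11 = 1

0 1 1 1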